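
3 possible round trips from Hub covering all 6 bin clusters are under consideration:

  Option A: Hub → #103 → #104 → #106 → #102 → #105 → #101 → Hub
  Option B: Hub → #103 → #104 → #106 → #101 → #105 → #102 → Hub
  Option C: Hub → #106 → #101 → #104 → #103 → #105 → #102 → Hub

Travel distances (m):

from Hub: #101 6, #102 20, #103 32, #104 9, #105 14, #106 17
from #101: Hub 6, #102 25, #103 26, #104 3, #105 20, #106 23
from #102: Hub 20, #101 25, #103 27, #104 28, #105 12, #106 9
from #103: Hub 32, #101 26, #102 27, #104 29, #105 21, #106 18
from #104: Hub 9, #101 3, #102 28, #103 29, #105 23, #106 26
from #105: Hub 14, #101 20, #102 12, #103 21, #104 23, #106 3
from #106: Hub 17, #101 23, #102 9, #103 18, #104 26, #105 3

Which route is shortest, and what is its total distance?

Option A: 32 + 29 + 26 + 9 + 12 + 20 + 6 = 134
Option B: 32 + 29 + 26 + 23 + 20 + 12 + 20 = 162
Option C: 17 + 23 + 3 + 29 + 21 + 12 + 20 = 125

125 m — Option C is the shortest.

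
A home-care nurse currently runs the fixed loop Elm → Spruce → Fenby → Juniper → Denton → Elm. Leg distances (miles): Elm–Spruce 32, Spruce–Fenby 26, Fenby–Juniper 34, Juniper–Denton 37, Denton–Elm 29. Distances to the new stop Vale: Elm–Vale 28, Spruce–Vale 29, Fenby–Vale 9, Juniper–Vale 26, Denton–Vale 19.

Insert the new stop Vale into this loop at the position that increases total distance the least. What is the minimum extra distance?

+1 miles — insert Vale between Fenby and Juniper.

Insertion cost between consecutive stops i–j is d(i,Vale) + d(Vale,j) − d(i,j):
  between Elm and Spruce: 28 + 29 − 32 = 25
  between Spruce and Fenby: 29 + 9 − 26 = 12
  between Fenby and Juniper: 9 + 26 − 34 = 1
  between Juniper and Denton: 26 + 19 − 37 = 8
  between Denton and Elm: 19 + 28 − 29 = 18
Cheapest insertion is between Fenby and Juniper, adding 1.
New total = 158 + 1 = 159.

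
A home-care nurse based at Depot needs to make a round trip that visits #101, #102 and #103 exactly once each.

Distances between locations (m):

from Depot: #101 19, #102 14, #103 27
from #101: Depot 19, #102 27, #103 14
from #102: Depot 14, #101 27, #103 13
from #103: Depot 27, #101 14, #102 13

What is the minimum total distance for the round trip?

Shortest round trip = 60 m.

Depot→#101→#102→#103→Depot: 19+27+13+27 = 86
Depot→#101→#103→#102→Depot: 19+14+13+14 = 60
Depot→#102→#101→#103→Depot: 14+27+14+27 = 82
The minimum is 60.
One optimal route: Depot → #101 → #103 → #102 → Depot (or its reverse).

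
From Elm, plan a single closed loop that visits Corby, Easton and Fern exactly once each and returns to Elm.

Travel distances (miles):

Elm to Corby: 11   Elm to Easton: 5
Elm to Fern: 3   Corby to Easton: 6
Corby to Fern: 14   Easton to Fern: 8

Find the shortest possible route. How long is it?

28 miles — the shortest possible round trip.

There are 3 distinct closed tours to check (reversals are equivalent).
Elm→Corby→Easton→Fern→Elm: 11+6+8+3 = 28
Elm→Corby→Fern→Easton→Elm: 11+14+8+5 = 38
Elm→Easton→Corby→Fern→Elm: 5+6+14+3 = 28
The minimum is 28.
One optimal route: Elm → Corby → Easton → Fern → Elm (or its reverse).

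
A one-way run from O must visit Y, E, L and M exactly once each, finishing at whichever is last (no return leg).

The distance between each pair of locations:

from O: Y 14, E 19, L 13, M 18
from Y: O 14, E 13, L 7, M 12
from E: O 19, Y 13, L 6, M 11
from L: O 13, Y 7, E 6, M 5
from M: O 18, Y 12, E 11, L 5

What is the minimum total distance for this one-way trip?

Shortest open route: 37.

There are 4! = 24 possible orderings.
O - Y - E - L - M: 14+13+6+5 = 38
O - Y - E - M - L: 14+13+11+5 = 43
O - Y - L - E - M: 14+7+6+11 = 38
O - Y - L - M - E: 14+7+5+11 = 37
O - Y - M - E - L: 14+12+11+6 = 43
O - Y - M - L - E: 14+12+5+6 = 37
O - E - Y - L - M: 19+13+7+5 = 44
O - E - Y - M - L: 19+13+12+5 = 49
O - E - L - Y - M: 19+6+7+12 = 44
O - E - L - M - Y: 19+6+5+12 = 42
O - E - M - Y - L: 19+11+12+7 = 49
O - E - M - L - Y: 19+11+5+7 = 42
O - L - Y - E - M: 13+7+13+11 = 44
O - L - Y - M - E: 13+7+12+11 = 43
… (10 more)
The minimum is 37.
One shortest path: O → Y → L → M → E.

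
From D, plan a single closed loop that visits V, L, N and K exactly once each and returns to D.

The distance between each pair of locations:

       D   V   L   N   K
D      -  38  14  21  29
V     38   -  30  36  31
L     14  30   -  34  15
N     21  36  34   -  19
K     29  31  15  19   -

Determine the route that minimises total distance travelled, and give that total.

Minimum total distance: 115.

There are 12 distinct closed tours to check (reversals are equivalent).
D - V - L - N - K - D: 38+30+34+19+29 = 150
D - V - L - K - N - D: 38+30+15+19+21 = 123
D - V - N - L - K - D: 38+36+34+15+29 = 152
D - V - N - K - L - D: 38+36+19+15+14 = 122
D - V - K - L - N - D: 38+31+15+34+21 = 139
D - V - K - N - L - D: 38+31+19+34+14 = 136
D - L - V - N - K - D: 14+30+36+19+29 = 128
D - L - V - K - N - D: 14+30+31+19+21 = 115
D - L - N - V - K - D: 14+34+36+31+29 = 144
D - L - K - V - N - D: 14+15+31+36+21 = 117
D - N - V - L - K - D: 21+36+30+15+29 = 131
D - N - L - V - K - D: 21+34+30+31+29 = 145
The minimum is 115.
One optimal route: D → L → V → K → N → D (or its reverse).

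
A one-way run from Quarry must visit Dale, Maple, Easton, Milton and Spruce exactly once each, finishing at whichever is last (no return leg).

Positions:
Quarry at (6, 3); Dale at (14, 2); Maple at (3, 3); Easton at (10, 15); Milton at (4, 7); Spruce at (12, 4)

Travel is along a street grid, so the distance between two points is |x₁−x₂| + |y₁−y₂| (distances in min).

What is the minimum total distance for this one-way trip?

There are 5! = 120 possible orderings.
Quarry - Dale - Maple - Easton - Milton - Spruce: 9+12+19+14+11 = 65
Quarry - Dale - Maple - Easton - Spruce - Milton: 9+12+19+13+11 = 64
Quarry - Dale - Maple - Milton - Easton - Spruce: 9+12+5+14+13 = 53
Quarry - Dale - Maple - Milton - Spruce - Easton: 9+12+5+11+13 = 50
Quarry - Dale - Maple - Spruce - Easton - Milton: 9+12+10+13+14 = 58
Quarry - Dale - Maple - Spruce - Milton - Easton: 9+12+10+11+14 = 56
Quarry - Dale - Easton - Maple - Milton - Spruce: 9+17+19+5+11 = 61
Quarry - Dale - Easton - Maple - Spruce - Milton: 9+17+19+10+11 = 66
Quarry - Dale - Easton - Milton - Maple - Spruce: 9+17+14+5+10 = 55
Quarry - Dale - Easton - Milton - Spruce - Maple: 9+17+14+11+10 = 61
Quarry - Dale - Easton - Spruce - Maple - Milton: 9+17+13+10+5 = 54
Quarry - Dale - Easton - Spruce - Milton - Maple: 9+17+13+11+5 = 55
Quarry - Dale - Milton - Maple - Easton - Spruce: 9+15+5+19+13 = 61
Quarry - Dale - Milton - Maple - Spruce - Easton: 9+15+5+10+13 = 52
… (106 more)
Quarry - Maple - Milton - Easton - Spruce - Dale: 3+5+14+13+4 = 39  ← best
The minimum is 39.
One shortest path: Quarry → Maple → Milton → Easton → Spruce → Dale.

Minimum one-way distance = 39 min.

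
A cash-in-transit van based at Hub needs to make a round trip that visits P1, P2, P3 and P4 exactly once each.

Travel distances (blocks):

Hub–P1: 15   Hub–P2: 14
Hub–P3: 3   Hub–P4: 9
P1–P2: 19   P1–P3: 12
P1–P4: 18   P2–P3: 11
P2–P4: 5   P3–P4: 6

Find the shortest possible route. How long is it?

Shortest round trip = 48 blocks.

With 4 stops there are 4!/2 = 12 distinct round trips (a route and its reverse cost the same).
Hub→P1→P2→P3→P4→Hub: 15+19+11+6+9 = 60
Hub→P1→P2→P4→P3→Hub: 15+19+5+6+3 = 48
Hub→P1→P3→P2→P4→Hub: 15+12+11+5+9 = 52
Hub→P1→P3→P4→P2→Hub: 15+12+6+5+14 = 52
Hub→P1→P4→P2→P3→Hub: 15+18+5+11+3 = 52
Hub→P1→P4→P3→P2→Hub: 15+18+6+11+14 = 64
Hub→P2→P1→P3→P4→Hub: 14+19+12+6+9 = 60
Hub→P2→P1→P4→P3→Hub: 14+19+18+6+3 = 60
Hub→P2→P3→P1→P4→Hub: 14+11+12+18+9 = 64
Hub→P2→P4→P1→P3→Hub: 14+5+18+12+3 = 52
Hub→P3→P1→P2→P4→Hub: 3+12+19+5+9 = 48
Hub→P3→P2→P1→P4→Hub: 3+11+19+18+9 = 60
The minimum is 48.
One optimal route: Hub → P1 → P2 → P4 → P3 → Hub (or its reverse).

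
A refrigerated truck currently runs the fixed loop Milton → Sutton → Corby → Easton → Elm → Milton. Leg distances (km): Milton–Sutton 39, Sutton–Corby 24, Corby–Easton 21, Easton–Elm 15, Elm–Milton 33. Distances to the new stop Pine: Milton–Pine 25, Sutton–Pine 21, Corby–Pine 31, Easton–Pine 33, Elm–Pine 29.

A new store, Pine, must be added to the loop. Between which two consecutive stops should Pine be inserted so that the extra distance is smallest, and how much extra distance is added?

Insertion cost between consecutive stops i–j is d(i,Pine) + d(Pine,j) − d(i,j):
  between Milton and Sutton: 25 + 21 − 39 = 7
  between Sutton and Corby: 21 + 31 − 24 = 28
  between Corby and Easton: 31 + 33 − 21 = 43
  between Easton and Elm: 33 + 29 − 15 = 47
  between Elm and Milton: 29 + 25 − 33 = 21
Cheapest insertion is between Milton and Sutton, adding 7.
New total = 132 + 7 = 139.

Adding 7 km by placing Pine on the Milton–Sutton leg.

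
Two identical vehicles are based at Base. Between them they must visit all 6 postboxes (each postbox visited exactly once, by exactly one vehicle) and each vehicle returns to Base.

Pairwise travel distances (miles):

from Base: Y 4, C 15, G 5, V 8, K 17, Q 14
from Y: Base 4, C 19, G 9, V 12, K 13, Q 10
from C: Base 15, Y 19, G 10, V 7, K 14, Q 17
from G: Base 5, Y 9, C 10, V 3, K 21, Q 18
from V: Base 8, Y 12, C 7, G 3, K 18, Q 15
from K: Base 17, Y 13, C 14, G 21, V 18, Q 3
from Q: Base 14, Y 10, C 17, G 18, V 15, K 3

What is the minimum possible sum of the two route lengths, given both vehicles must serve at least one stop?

There are 2^5 − 1 = 31 ways to divide the 6 stops into two non-empty groups. For each, the best each vehicle can do is its own shortest tour through its group:
  {Y} + {C, G, V, K, Q}: 8 + 46 = 54
  {C} + {Y, G, V, K, Q}: 30 + 43 = 73
  {Y, C} + {G, V, K, Q}: 38 + 43 = 81
  {G} + {Y, C, V, K, Q}: 10 + 46 = 56
  {Y, G} + {C, V, K, Q}: 18 + 46 = 64
  {C, G} + {Y, V, K, Q}: 30 + 43 = 73
  … (31 splits in total)
Best: vehicle 1 Base → Y → Base = 8; vehicle 2 Base → G → V → C → K → Q → Base = 46; combined 54.

Minimum combined distance: 54 miles.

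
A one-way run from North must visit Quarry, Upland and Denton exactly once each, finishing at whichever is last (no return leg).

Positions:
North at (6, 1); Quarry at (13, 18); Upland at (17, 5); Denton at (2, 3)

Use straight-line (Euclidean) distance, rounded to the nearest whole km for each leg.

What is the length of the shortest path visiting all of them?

There are 3! = 6 possible orderings.
North → Quarry → Upland → Denton: 18+14+15 = 47
North → Quarry → Denton → Upland: 18+19+15 = 52
North → Upland → Quarry → Denton: 12+14+19 = 45
North → Upland → Denton → Quarry: 12+15+19 = 46
North → Denton → Quarry → Upland: 4+19+14 = 37
North → Denton → Upland → Quarry: 4+15+14 = 33
The minimum is 33.
One shortest path: North → Denton → Upland → Quarry.

Shortest open route: 33 km.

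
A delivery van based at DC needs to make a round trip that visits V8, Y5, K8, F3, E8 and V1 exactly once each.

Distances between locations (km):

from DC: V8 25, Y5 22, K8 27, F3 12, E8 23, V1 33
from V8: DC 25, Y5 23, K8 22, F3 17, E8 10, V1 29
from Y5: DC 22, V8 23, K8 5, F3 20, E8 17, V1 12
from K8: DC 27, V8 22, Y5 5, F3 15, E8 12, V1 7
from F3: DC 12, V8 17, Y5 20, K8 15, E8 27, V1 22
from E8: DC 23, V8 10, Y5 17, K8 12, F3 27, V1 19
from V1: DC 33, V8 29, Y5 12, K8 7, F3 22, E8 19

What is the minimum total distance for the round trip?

92 km — the shortest possible round trip.

There are 360 distinct closed tours to check (reversals are equivalent).
DC-V8-Y5-K8-F3-E8-V1-DC: 25+23+5+15+27+19+33 = 147
DC-V8-Y5-K8-F3-V1-E8-DC: 25+23+5+15+22+19+23 = 132
DC-V8-Y5-K8-E8-F3-V1-DC: 25+23+5+12+27+22+33 = 147
DC-V8-Y5-K8-E8-V1-F3-DC: 25+23+5+12+19+22+12 = 118
DC-V8-Y5-K8-V1-F3-E8-DC: 25+23+5+7+22+27+23 = 132
DC-V8-Y5-K8-V1-E8-F3-DC: 25+23+5+7+19+27+12 = 118
DC-V8-Y5-F3-K8-E8-V1-DC: 25+23+20+15+12+19+33 = 147
DC-V8-Y5-F3-K8-V1-E8-DC: 25+23+20+15+7+19+23 = 132
… (352 more)
DC-Y5-K8-V1-E8-V8-F3-DC: 22+5+7+19+10+17+12 = 92  ← best
The minimum is 92.
One optimal route: DC → Y5 → K8 → V1 → E8 → V8 → F3 → DC (or its reverse).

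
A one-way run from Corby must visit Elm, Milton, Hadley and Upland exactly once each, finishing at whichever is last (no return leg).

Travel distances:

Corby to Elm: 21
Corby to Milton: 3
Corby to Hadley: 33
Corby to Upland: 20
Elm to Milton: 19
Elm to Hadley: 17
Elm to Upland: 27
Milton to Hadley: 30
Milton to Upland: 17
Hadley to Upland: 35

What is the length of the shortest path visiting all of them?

64 — the minimum one-way total.

There are 4! = 24 possible orderings.
Corby → Elm → Milton → Hadley → Upland: 21+19+30+35 = 105
Corby → Elm → Milton → Upland → Hadley: 21+19+17+35 = 92
Corby → Elm → Hadley → Milton → Upland: 21+17+30+17 = 85
Corby → Elm → Hadley → Upland → Milton: 21+17+35+17 = 90
Corby → Elm → Upland → Milton → Hadley: 21+27+17+30 = 95
Corby → Elm → Upland → Hadley → Milton: 21+27+35+30 = 113
Corby → Milton → Elm → Hadley → Upland: 3+19+17+35 = 74
Corby → Milton → Elm → Upland → Hadley: 3+19+27+35 = 84
Corby → Milton → Hadley → Elm → Upland: 3+30+17+27 = 77
Corby → Milton → Hadley → Upland → Elm: 3+30+35+27 = 95
Corby → Milton → Upland → Elm → Hadley: 3+17+27+17 = 64
Corby → Milton → Upland → Hadley → Elm: 3+17+35+17 = 72
Corby → Hadley → Elm → Milton → Upland: 33+17+19+17 = 86
Corby → Hadley → Elm → Upland → Milton: 33+17+27+17 = 94
… (10 more)
The minimum is 64.
One shortest path: Corby → Milton → Upland → Elm → Hadley.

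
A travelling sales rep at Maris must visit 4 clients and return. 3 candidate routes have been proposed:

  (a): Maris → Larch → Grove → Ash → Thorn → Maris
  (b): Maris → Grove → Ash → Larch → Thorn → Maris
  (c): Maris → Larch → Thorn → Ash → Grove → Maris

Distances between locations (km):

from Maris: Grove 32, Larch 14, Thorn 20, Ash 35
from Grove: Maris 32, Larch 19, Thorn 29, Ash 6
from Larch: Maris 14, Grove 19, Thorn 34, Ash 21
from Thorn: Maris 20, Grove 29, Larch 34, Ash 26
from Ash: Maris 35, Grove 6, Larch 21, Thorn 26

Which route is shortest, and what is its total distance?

Shortest is (a), total 85 km.

(a): 14 + 19 + 6 + 26 + 20 = 85
(b): 32 + 6 + 21 + 34 + 20 = 113
(c): 14 + 34 + 26 + 6 + 32 = 112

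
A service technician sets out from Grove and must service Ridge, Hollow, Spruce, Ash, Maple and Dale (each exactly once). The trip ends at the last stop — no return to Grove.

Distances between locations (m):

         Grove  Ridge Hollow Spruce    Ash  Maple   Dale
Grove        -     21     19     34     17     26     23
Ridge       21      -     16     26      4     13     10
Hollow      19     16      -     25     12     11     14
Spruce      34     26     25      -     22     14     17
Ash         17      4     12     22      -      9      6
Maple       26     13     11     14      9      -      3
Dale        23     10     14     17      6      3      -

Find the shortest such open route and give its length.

62 m — the minimum one-way total.

There are 6! = 720 possible orderings.
Grove - Ridge - Hollow - Spruce - Ash - Maple - Dale: 21+16+25+22+9+3 = 96
Grove - Ridge - Hollow - Spruce - Ash - Dale - Maple: 21+16+25+22+6+3 = 93
Grove - Ridge - Hollow - Spruce - Maple - Ash - Dale: 21+16+25+14+9+6 = 91
Grove - Ridge - Hollow - Spruce - Maple - Dale - Ash: 21+16+25+14+3+6 = 85
Grove - Ridge - Hollow - Spruce - Dale - Ash - Maple: 21+16+25+17+6+9 = 94
Grove - Ridge - Hollow - Spruce - Dale - Maple - Ash: 21+16+25+17+3+9 = 91
Grove - Ridge - Hollow - Ash - Spruce - Maple - Dale: 21+16+12+22+14+3 = 88
Grove - Ridge - Hollow - Ash - Spruce - Dale - Maple: 21+16+12+22+17+3 = 91
… (712 more)
Grove - Hollow - Ridge - Ash - Dale - Maple - Spruce: 19+16+4+6+3+14 = 62  ← best
The minimum is 62.
One shortest path: Grove → Hollow → Ridge → Ash → Dale → Maple → Spruce.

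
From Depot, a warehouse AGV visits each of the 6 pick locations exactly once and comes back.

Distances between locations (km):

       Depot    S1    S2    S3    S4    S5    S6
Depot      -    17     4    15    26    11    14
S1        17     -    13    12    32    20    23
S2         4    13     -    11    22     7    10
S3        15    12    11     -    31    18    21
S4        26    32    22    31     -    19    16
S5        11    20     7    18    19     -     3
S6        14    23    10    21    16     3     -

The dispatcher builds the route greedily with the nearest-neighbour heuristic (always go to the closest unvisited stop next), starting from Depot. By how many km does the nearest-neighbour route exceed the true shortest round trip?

1 km longer than the optimal tour.

From Depot: S2=4, S5=11, S6=14, S3=15, S1=17, S4=26 → choose S2 (4).
From S2: S5=7, S6=10, S3=11, S1=13, S4=22 → choose S5 (7).
From S5: S6=3, S3=18, S4=19, S1=20 → choose S6 (3).
From S6: S4=16, S3=21, S1=23 → choose S4 (16).
From S4: S3=31, S1=32 → choose S3 (31).
From S3: S1=12 → choose S1 (12).
NN route Depot → S2 → S5 → S6 → S4 → S3 → S1 → Depot costs 90.
Optimal: Depot → S2 → S3 → S1 → S4 → S6 → S5 → Depot costs 89 (by enumerating all 360 distinct tours).
Excess = 90 − 89 = 1.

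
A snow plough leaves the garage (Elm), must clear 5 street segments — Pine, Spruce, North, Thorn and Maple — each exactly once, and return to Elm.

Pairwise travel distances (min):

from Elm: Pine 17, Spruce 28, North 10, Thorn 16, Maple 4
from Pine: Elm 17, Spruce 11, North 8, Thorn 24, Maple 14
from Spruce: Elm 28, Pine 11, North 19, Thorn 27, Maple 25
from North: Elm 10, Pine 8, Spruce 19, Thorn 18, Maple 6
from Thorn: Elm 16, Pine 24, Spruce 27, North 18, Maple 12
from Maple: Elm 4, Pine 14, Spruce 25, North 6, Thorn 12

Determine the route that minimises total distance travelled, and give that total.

There are 60 distinct closed tours to check (reversals are equivalent).
Elm-Pine-Spruce-North-Thorn-Maple-Elm: 17+11+19+18+12+4 = 81
Elm-Pine-Spruce-North-Maple-Thorn-Elm: 17+11+19+6+12+16 = 81
Elm-Pine-Spruce-Thorn-North-Maple-Elm: 17+11+27+18+6+4 = 83
Elm-Pine-Spruce-Thorn-Maple-North-Elm: 17+11+27+12+6+10 = 83
Elm-Pine-Spruce-Maple-North-Thorn-Elm: 17+11+25+6+18+16 = 93
Elm-Pine-Spruce-Maple-Thorn-North-Elm: 17+11+25+12+18+10 = 93
Elm-Pine-North-Spruce-Thorn-Maple-Elm: 17+8+19+27+12+4 = 87
Elm-Pine-North-Spruce-Maple-Thorn-Elm: 17+8+19+25+12+16 = 97
Elm-Pine-North-Thorn-Spruce-Maple-Elm: 17+8+18+27+25+4 = 99
Elm-Pine-North-Thorn-Maple-Spruce-Elm: 17+8+18+12+25+28 = 108
Elm-Pine-North-Maple-Spruce-Thorn-Elm: 17+8+6+25+27+16 = 99
Elm-Pine-North-Maple-Thorn-Spruce-Elm: 17+8+6+12+27+28 = 98
Elm-Pine-Thorn-Spruce-North-Maple-Elm: 17+24+27+19+6+4 = 97
Elm-Pine-Thorn-Spruce-Maple-North-Elm: 17+24+27+25+6+10 = 109
… (46 more)
Elm-North-Pine-Spruce-Thorn-Maple-Elm: 10+8+11+27+12+4 = 72  ← best
The minimum is 72.
One optimal route: Elm → North → Pine → Spruce → Thorn → Maple → Elm (or its reverse).

Minimum total distance: 72 min.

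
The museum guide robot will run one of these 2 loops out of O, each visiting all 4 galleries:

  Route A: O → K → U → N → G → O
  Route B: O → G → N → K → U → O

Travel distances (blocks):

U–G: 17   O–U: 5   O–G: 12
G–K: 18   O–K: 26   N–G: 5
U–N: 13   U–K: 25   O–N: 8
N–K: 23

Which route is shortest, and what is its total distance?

70 blocks — Route B is the shortest.

Route A: 26 + 25 + 13 + 5 + 12 = 81
Route B: 12 + 5 + 23 + 25 + 5 = 70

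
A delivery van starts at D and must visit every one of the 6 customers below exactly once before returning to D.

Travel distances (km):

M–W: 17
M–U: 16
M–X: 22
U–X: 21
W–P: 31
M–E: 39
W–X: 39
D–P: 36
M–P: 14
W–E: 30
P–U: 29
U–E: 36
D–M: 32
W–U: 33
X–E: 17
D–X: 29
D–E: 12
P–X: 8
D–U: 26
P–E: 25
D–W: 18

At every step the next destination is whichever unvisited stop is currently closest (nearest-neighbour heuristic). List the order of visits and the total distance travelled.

Nearest-neighbour total = 118 km; route D → E → X → P → M → U → W → D.

D → [E:12 / W:18 / U:26 / X:29 / M:32 / P:36] → E (12)
E → [X:17 / P:25 / W:30 / U:36 / M:39] → X (17)
X → [P:8 / U:21 / M:22 / W:39] → P (8)
P → [M:14 / U:29 / W:31] → M (14)
M → [U:16 / W:17] → U (16)
U → [W:33] → W (33)
Return W→D: 18.
Total = 12 + 17 + 8 + 14 + 16 + 33 + 18 = 118.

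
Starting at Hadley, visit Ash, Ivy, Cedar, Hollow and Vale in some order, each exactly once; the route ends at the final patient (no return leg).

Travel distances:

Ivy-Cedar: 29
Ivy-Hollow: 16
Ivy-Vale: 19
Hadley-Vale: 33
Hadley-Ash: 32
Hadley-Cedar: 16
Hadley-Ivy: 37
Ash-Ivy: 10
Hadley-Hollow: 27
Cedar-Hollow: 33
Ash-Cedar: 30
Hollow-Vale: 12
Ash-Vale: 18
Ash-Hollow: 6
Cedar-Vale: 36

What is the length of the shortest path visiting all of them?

Shortest open route: 73.

There are 5! = 120 possible orderings.
Hadley→Ash→Ivy→Cedar→Hollow→Vale: 32+10+29+33+12 = 116
Hadley→Ash→Ivy→Cedar→Vale→Hollow: 32+10+29+36+12 = 119
Hadley→Ash→Ivy→Hollow→Cedar→Vale: 32+10+16+33+36 = 127
Hadley→Ash→Ivy→Hollow→Vale→Cedar: 32+10+16+12+36 = 106
Hadley→Ash→Ivy→Vale→Cedar→Hollow: 32+10+19+36+33 = 130
Hadley→Ash→Ivy→Vale→Hollow→Cedar: 32+10+19+12+33 = 106
Hadley→Ash→Cedar→Ivy→Hollow→Vale: 32+30+29+16+12 = 119
Hadley→Ash→Cedar→Ivy→Vale→Hollow: 32+30+29+19+12 = 122
Hadley→Ash→Cedar→Hollow→Ivy→Vale: 32+30+33+16+19 = 130
Hadley→Ash→Cedar→Hollow→Vale→Ivy: 32+30+33+12+19 = 126
Hadley→Ash→Cedar→Vale→Ivy→Hollow: 32+30+36+19+16 = 133
Hadley→Ash→Cedar→Vale→Hollow→Ivy: 32+30+36+12+16 = 126
Hadley→Ash→Hollow→Ivy→Cedar→Vale: 32+6+16+29+36 = 119
Hadley→Ash→Hollow→Ivy→Vale→Cedar: 32+6+16+19+36 = 109
… (106 more)
Hadley→Cedar→Ivy→Ash→Hollow→Vale: 16+29+10+6+12 = 73  ← best
The minimum is 73.
One shortest path: Hadley → Cedar → Ivy → Ash → Hollow → Vale.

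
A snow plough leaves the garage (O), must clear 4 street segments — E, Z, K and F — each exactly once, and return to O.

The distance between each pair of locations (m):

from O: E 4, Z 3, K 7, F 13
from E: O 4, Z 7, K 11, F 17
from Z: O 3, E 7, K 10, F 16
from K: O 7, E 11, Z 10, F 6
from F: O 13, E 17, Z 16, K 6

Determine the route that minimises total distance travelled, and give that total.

Minimum total distance: 40 m.

With 4 stops there are 4!/2 = 12 distinct round trips (a route and its reverse cost the same).
O-E-Z-K-F-O: 4+7+10+6+13 = 40
O-E-Z-F-K-O: 4+7+16+6+7 = 40
O-E-K-Z-F-O: 4+11+10+16+13 = 54
O-E-K-F-Z-O: 4+11+6+16+3 = 40
O-E-F-Z-K-O: 4+17+16+10+7 = 54
O-E-F-K-Z-O: 4+17+6+10+3 = 40
O-Z-E-K-F-O: 3+7+11+6+13 = 40
O-Z-E-F-K-O: 3+7+17+6+7 = 40
O-Z-K-E-F-O: 3+10+11+17+13 = 54
O-Z-F-E-K-O: 3+16+17+11+7 = 54
O-K-E-Z-F-O: 7+11+7+16+13 = 54
O-K-Z-E-F-O: 7+10+7+17+13 = 54
The minimum is 40.
One optimal route: O → E → Z → K → F → O (or its reverse).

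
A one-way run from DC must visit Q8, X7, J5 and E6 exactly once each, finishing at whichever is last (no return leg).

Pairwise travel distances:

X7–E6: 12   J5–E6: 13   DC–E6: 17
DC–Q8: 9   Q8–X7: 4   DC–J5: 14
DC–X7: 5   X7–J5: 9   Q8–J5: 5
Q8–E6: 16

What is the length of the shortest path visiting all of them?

There are 4! = 24 possible orderings.
DC → Q8 → X7 → J5 → E6: 9+4+9+13 = 35
DC → Q8 → X7 → E6 → J5: 9+4+12+13 = 38
DC → Q8 → J5 → X7 → E6: 9+5+9+12 = 35
DC → Q8 → J5 → E6 → X7: 9+5+13+12 = 39
DC → Q8 → E6 → X7 → J5: 9+16+12+9 = 46
DC → Q8 → E6 → J5 → X7: 9+16+13+9 = 47
DC → X7 → Q8 → J5 → E6: 5+4+5+13 = 27
DC → X7 → Q8 → E6 → J5: 5+4+16+13 = 38
DC → X7 → J5 → Q8 → E6: 5+9+5+16 = 35
DC → X7 → J5 → E6 → Q8: 5+9+13+16 = 43
DC → X7 → E6 → Q8 → J5: 5+12+16+5 = 38
DC → X7 → E6 → J5 → Q8: 5+12+13+5 = 35
DC → J5 → Q8 → X7 → E6: 14+5+4+12 = 35
DC → J5 → Q8 → E6 → X7: 14+5+16+12 = 47
… (10 more)
The minimum is 27.
One shortest path: DC → X7 → Q8 → J5 → E6.

Shortest open route: 27.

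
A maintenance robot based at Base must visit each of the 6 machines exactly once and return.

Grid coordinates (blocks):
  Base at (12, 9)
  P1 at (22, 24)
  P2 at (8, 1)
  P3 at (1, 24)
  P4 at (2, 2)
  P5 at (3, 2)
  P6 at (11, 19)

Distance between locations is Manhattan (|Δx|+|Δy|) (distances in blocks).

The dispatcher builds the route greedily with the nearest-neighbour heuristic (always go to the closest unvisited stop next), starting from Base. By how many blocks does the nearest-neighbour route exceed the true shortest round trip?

Base: P6=11, P2=12, P5=16, P4=17, P1=25, P3=26 ⇒ P6
P6: P3=15, P1=16, P2=21, P5=25, P4=26 ⇒ P3
P3: P1=21, P4=23, P5=24, P2=30 ⇒ P1
P1: P2=37, P5=41, P4=42 ⇒ P2
P2: P5=6, P4=7 ⇒ P5
P5: P4=1 ⇒ P4
NN route Base → P6 → P3 → P1 → P2 → P5 → P4 → Base costs 108.
Optimal: Base → P2 → P5 → P4 → P3 → P1 → P6 → Base costs 90 (by enumerating all 360 distinct tours).
Excess = 108 − 90 = 18.

Excess over optimum: 18 blocks.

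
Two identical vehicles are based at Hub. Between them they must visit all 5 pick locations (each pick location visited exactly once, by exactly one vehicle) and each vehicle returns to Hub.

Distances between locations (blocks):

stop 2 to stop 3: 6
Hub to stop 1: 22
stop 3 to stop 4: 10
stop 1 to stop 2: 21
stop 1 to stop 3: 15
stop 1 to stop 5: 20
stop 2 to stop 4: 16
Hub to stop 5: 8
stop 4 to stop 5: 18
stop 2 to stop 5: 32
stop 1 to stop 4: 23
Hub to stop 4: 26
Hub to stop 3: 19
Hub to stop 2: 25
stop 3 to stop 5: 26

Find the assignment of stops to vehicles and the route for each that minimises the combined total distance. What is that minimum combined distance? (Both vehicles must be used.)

101 blocks — the smallest possible combined total.

Try each way of splitting the stops between the two vehicles (each non-empty) and, for each split, find the best tour for each vehicle:
  {stop 1} + {stop 2, stop 3, stop 4, stop 5}: 44 + 67 = 111
  {stop 2} + {stop 1, stop 3, stop 4, stop 5}: 50 + 73 = 123
  {stop 1, stop 2} + {stop 3, stop 4, stop 5}: 68 + 55 = 123
  {stop 3} + {stop 1, stop 2, stop 4, stop 5}: 38 + 85 = 123
  {stop 1, stop 3} + {stop 2, stop 4, stop 5}: 56 + 67 = 123
  {stop 2, stop 3} + {stop 1, stop 4, stop 5}: 50 + 71 = 121
  … (15 splits in total)
  {stop 1, stop 2, stop 3, stop 4} + {stop 5}: 85 + 16 = 101  ← best
Best: vehicle 1 Hub → stop 1 → stop 2 → stop 3 → stop 4 → Hub = 85; vehicle 2 Hub → stop 5 → Hub = 16; combined 101.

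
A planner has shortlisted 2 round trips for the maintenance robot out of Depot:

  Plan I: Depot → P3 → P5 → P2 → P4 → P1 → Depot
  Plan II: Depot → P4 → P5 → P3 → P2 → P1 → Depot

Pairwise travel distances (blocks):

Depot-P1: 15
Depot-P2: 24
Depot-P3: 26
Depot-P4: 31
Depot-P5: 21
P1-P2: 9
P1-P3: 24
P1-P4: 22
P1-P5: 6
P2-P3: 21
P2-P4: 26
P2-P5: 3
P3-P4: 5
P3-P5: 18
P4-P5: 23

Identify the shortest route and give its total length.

110 blocks — Plan I is the shortest.

Plan I: 26 + 18 + 3 + 26 + 22 + 15 = 110
Plan II: 31 + 23 + 18 + 21 + 9 + 15 = 117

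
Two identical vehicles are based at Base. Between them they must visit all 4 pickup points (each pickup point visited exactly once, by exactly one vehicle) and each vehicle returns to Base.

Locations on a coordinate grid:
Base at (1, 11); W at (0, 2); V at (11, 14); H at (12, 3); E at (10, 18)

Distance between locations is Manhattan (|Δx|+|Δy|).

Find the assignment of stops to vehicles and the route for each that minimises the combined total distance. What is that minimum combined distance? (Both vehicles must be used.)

There are 2^3 − 1 = 7 ways to divide the 4 stops into two non-empty groups. For each, the best each vehicle can do is its own shortest tour through its group:
  {W} + {V, H, E}: 20 + 52 = 72
  {V} + {W, H, E}: 26 + 56 = 82
  {W, V} + {H, E}: 46 + 52 = 98
  {H} + {W, V, E}: 38 + 54 = 92
  {W, H} + {V, E}: 42 + 34 = 76
  {V, H} + {W, E}: 44 + 52 = 96
  … (7 splits in total)
Best: vehicle 1 Base → W → Base = 20; vehicle 2 Base → H → V → E → Base = 52; combined 72.

72 — the smallest possible combined total.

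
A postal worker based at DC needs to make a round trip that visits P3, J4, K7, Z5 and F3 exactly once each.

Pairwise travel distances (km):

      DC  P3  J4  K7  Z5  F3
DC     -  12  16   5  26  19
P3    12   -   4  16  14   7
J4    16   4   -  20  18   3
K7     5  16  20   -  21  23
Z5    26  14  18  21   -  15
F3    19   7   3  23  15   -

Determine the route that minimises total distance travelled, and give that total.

Shortest round trip = 60 km.

There are 60 distinct closed tours to check (reversals are equivalent).
DC → P3 → J4 → K7 → Z5 → F3 → DC: 12+4+20+21+15+19 = 91
DC → P3 → J4 → K7 → F3 → Z5 → DC: 12+4+20+23+15+26 = 100
DC → P3 → J4 → Z5 → K7 → F3 → DC: 12+4+18+21+23+19 = 97
DC → P3 → J4 → Z5 → F3 → K7 → DC: 12+4+18+15+23+5 = 77
DC → P3 → J4 → F3 → K7 → Z5 → DC: 12+4+3+23+21+26 = 89
DC → P3 → J4 → F3 → Z5 → K7 → DC: 12+4+3+15+21+5 = 60
DC → P3 → K7 → J4 → Z5 → F3 → DC: 12+16+20+18+15+19 = 100
DC → P3 → K7 → J4 → F3 → Z5 → DC: 12+16+20+3+15+26 = 92
DC → P3 → K7 → Z5 → J4 → F3 → DC: 12+16+21+18+3+19 = 89
DC → P3 → K7 → Z5 → F3 → J4 → DC: 12+16+21+15+3+16 = 83
DC → P3 → K7 → F3 → J4 → Z5 → DC: 12+16+23+3+18+26 = 98
DC → P3 → K7 → F3 → Z5 → J4 → DC: 12+16+23+15+18+16 = 100
DC → P3 → Z5 → J4 → K7 → F3 → DC: 12+14+18+20+23+19 = 106
DC → P3 → Z5 → J4 → F3 → K7 → DC: 12+14+18+3+23+5 = 75
… (46 more)
The minimum is 60.
One optimal route: DC → P3 → J4 → F3 → Z5 → K7 → DC (or its reverse).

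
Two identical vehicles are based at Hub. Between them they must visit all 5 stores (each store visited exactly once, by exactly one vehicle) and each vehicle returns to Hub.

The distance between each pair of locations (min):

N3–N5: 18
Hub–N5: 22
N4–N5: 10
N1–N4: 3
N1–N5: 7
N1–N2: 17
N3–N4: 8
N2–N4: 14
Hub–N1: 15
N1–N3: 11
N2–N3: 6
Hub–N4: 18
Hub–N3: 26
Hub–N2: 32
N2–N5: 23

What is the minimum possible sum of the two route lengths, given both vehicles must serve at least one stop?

Try each way of splitting the stops between the two vehicles (each non-empty) and, for each split, find the best tour for each vehicle:
  {N1} + {N2, N3, N4, N5}: 30 + 77 = 107
  {N2} + {N1, N3, N4, N5}: 64 + 66 = 130
  {N1, N2} + {N3, N4, N5}: 64 + 66 = 130
  {N3} + {N1, N2, N4, N5}: 52 + 77 = 129
  {N1, N3} + {N2, N4, N5}: 52 + 77 = 129
  {N2, N3} + {N1, N4, N5}: 64 + 50 = 114
  … (15 splits in total)
Best: vehicle 1 Hub → N1 → Hub = 30; vehicle 2 Hub → N4 → N3 → N2 → N5 → Hub = 77; combined 107.

107 min — the smallest possible combined total.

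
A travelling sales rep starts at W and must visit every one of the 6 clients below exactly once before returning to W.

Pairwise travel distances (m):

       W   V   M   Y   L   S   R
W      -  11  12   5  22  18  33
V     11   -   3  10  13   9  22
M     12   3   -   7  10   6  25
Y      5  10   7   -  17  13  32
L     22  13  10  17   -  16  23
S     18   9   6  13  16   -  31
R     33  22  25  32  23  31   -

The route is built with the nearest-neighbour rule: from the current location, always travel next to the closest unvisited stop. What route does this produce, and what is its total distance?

Nearest-neighbour total = 96 m; route W → Y → M → V → S → L → R → W.

From W: distances to unvisited — Y=5, V=11, M=12, S=18, L=22, R=33. Nearest is Y (5).
From Y: distances to unvisited — M=7, V=10, S=13, L=17, R=32. Nearest is M (7).
From M: distances to unvisited — V=3, S=6, L=10, R=25. Nearest is V (3).
From V: distances to unvisited — S=9, L=13, R=22. Nearest is S (9).
From S: distances to unvisited — L=16, R=31. Nearest is L (16).
From L: distances to unvisited — R=23. Nearest is R (23).
Return R→W: 33.
Total = 5 + 7 + 3 + 9 + 16 + 23 + 33 = 96.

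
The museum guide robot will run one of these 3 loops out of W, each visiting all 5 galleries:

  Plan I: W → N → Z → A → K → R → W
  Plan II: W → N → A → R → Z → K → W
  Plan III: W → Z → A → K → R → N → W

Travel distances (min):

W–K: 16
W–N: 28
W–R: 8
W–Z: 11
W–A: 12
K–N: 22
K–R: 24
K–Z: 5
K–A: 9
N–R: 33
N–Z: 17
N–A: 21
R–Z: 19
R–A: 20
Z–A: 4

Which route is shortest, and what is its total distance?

Plan I: 28 + 17 + 4 + 9 + 24 + 8 = 90
Plan II: 28 + 21 + 20 + 19 + 5 + 16 = 109
Plan III: 11 + 4 + 9 + 24 + 33 + 28 = 109

Shortest is Plan I, total 90 min.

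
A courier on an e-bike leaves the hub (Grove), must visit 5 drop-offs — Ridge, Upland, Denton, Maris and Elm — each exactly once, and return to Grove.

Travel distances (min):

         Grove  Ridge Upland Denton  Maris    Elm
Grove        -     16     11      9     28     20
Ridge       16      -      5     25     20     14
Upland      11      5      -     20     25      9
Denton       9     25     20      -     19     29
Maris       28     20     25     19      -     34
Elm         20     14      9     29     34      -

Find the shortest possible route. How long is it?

There are 60 distinct closed tours to check (reversals are equivalent).
Grove → Ridge → Upland → Denton → Maris → Elm → Grove: 16+5+20+19+34+20 = 114
Grove → Ridge → Upland → Denton → Elm → Maris → Grove: 16+5+20+29+34+28 = 132
Grove → Ridge → Upland → Maris → Denton → Elm → Grove: 16+5+25+19+29+20 = 114
Grove → Ridge → Upland → Maris → Elm → Denton → Grove: 16+5+25+34+29+9 = 118
Grove → Ridge → Upland → Elm → Denton → Maris → Grove: 16+5+9+29+19+28 = 106
Grove → Ridge → Upland → Elm → Maris → Denton → Grove: 16+5+9+34+19+9 = 92
Grove → Ridge → Denton → Upland → Maris → Elm → Grove: 16+25+20+25+34+20 = 140
Grove → Ridge → Denton → Upland → Elm → Maris → Grove: 16+25+20+9+34+28 = 132
Grove → Ridge → Denton → Maris → Upland → Elm → Grove: 16+25+19+25+9+20 = 114
Grove → Ridge → Denton → Maris → Elm → Upland → Grove: 16+25+19+34+9+11 = 114
Grove → Ridge → Denton → Elm → Upland → Maris → Grove: 16+25+29+9+25+28 = 132
Grove → Ridge → Denton → Elm → Maris → Upland → Grove: 16+25+29+34+25+11 = 140
Grove → Ridge → Maris → Upland → Denton → Elm → Grove: 16+20+25+20+29+20 = 130
Grove → Ridge → Maris → Upland → Elm → Denton → Grove: 16+20+25+9+29+9 = 108
… (46 more)
Grove → Upland → Elm → Ridge → Maris → Denton → Grove: 11+9+14+20+19+9 = 82  ← best
The minimum is 82.
One optimal route: Grove → Upland → Elm → Ridge → Maris → Denton → Grove (or its reverse).

82 min — the shortest possible round trip.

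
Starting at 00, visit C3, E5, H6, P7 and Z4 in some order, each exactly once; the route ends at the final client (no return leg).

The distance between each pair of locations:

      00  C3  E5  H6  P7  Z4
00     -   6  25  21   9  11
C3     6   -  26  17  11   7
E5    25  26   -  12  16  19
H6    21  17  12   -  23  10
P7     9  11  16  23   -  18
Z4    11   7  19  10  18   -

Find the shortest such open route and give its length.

Shortest open route: 49.

There are 5! = 120 possible orderings.
00→C3→E5→H6→P7→Z4: 6+26+12+23+18 = 85
00→C3→E5→H6→Z4→P7: 6+26+12+10+18 = 72
00→C3→E5→P7→H6→Z4: 6+26+16+23+10 = 81
00→C3→E5→P7→Z4→H6: 6+26+16+18+10 = 76
00→C3→E5→Z4→H6→P7: 6+26+19+10+23 = 84
00→C3→E5→Z4→P7→H6: 6+26+19+18+23 = 92
00→C3→H6→E5→P7→Z4: 6+17+12+16+18 = 69
00→C3→H6→E5→Z4→P7: 6+17+12+19+18 = 72
00→C3→H6→P7→E5→Z4: 6+17+23+16+19 = 81
00→C3→H6→P7→Z4→E5: 6+17+23+18+19 = 83
00→C3→H6→Z4→E5→P7: 6+17+10+19+16 = 68
00→C3→H6→Z4→P7→E5: 6+17+10+18+16 = 67
00→C3→P7→E5→H6→Z4: 6+11+16+12+10 = 55
00→C3→P7→E5→Z4→H6: 6+11+16+19+10 = 62
… (106 more)
00→P7→C3→Z4→H6→E5: 9+11+7+10+12 = 49  ← best
The minimum is 49.
One shortest path: 00 → P7 → C3 → Z4 → H6 → E5.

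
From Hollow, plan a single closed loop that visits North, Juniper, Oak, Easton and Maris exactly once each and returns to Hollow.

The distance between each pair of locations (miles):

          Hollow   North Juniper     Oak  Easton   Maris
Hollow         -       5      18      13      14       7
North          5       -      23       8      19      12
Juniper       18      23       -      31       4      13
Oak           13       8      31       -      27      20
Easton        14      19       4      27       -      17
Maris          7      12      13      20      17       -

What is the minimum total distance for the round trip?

There are 60 distinct closed tours to check (reversals are equivalent).
Hollow → North → Juniper → Oak → Easton → Maris → Hollow: 5+23+31+27+17+7 = 110
Hollow → North → Juniper → Oak → Maris → Easton → Hollow: 5+23+31+20+17+14 = 110
Hollow → North → Juniper → Easton → Oak → Maris → Hollow: 5+23+4+27+20+7 = 86
Hollow → North → Juniper → Easton → Maris → Oak → Hollow: 5+23+4+17+20+13 = 82
Hollow → North → Juniper → Maris → Oak → Easton → Hollow: 5+23+13+20+27+14 = 102
Hollow → North → Juniper → Maris → Easton → Oak → Hollow: 5+23+13+17+27+13 = 98
Hollow → North → Oak → Juniper → Easton → Maris → Hollow: 5+8+31+4+17+7 = 72
Hollow → North → Oak → Juniper → Maris → Easton → Hollow: 5+8+31+13+17+14 = 88
Hollow → North → Oak → Easton → Juniper → Maris → Hollow: 5+8+27+4+13+7 = 64
Hollow → North → Oak → Easton → Maris → Juniper → Hollow: 5+8+27+17+13+18 = 88
Hollow → North → Oak → Maris → Juniper → Easton → Hollow: 5+8+20+13+4+14 = 64
Hollow → North → Oak → Maris → Easton → Juniper → Hollow: 5+8+20+17+4+18 = 72
Hollow → North → Easton → Juniper → Oak → Maris → Hollow: 5+19+4+31+20+7 = 86
Hollow → North → Easton → Juniper → Maris → Oak → Hollow: 5+19+4+13+20+13 = 74
… (46 more)
The minimum is 64.
One optimal route: Hollow → North → Oak → Easton → Juniper → Maris → Hollow (or its reverse).

64 miles — the shortest possible round trip.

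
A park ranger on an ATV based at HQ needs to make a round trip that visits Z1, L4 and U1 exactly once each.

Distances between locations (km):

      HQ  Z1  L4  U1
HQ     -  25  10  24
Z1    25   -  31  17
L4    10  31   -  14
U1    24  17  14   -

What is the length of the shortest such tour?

HQ→Z1→L4→U1→HQ: 25+31+14+24 = 94
HQ→Z1→U1→L4→HQ: 25+17+14+10 = 66
HQ→L4→Z1→U1→HQ: 10+31+17+24 = 82
The minimum is 66.
One optimal route: HQ → Z1 → U1 → L4 → HQ (or its reverse).

66 km — the shortest possible round trip.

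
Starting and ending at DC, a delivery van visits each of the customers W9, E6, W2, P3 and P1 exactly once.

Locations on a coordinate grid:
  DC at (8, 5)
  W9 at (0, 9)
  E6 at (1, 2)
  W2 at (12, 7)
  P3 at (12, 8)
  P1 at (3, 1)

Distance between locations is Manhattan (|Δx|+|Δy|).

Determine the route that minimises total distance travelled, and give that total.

DC - W9 - E6 - W2 - P3 - P1 - DC: 12+8+16+1+16+9 = 62
DC - W9 - E6 - W2 - P1 - P3 - DC: 12+8+16+15+16+7 = 74
DC - W9 - E6 - P3 - W2 - P1 - DC: 12+8+17+1+15+9 = 62
DC - W9 - E6 - P3 - P1 - W2 - DC: 12+8+17+16+15+6 = 74
DC - W9 - E6 - P1 - W2 - P3 - DC: 12+8+3+15+1+7 = 46
DC - W9 - E6 - P1 - P3 - W2 - DC: 12+8+3+16+1+6 = 46
DC - W9 - W2 - E6 - P3 - P1 - DC: 12+14+16+17+16+9 = 84
DC - W9 - W2 - E6 - P1 - P3 - DC: 12+14+16+3+16+7 = 68
DC - W9 - W2 - P3 - E6 - P1 - DC: 12+14+1+17+3+9 = 56
DC - W9 - W2 - P3 - P1 - E6 - DC: 12+14+1+16+3+10 = 56
DC - W9 - W2 - P1 - E6 - P3 - DC: 12+14+15+3+17+7 = 68
DC - W9 - W2 - P1 - P3 - E6 - DC: 12+14+15+16+17+10 = 84
DC - W9 - P3 - E6 - W2 - P1 - DC: 12+13+17+16+15+9 = 82
DC - W9 - P3 - E6 - P1 - W2 - DC: 12+13+17+3+15+6 = 66
… (46 more)
DC - W2 - P3 - W9 - E6 - P1 - DC: 6+1+13+8+3+9 = 40  ← best
The minimum is 40.
One optimal route: DC → W2 → P3 → W9 → E6 → P1 → DC (or its reverse).

Shortest round trip = 40.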